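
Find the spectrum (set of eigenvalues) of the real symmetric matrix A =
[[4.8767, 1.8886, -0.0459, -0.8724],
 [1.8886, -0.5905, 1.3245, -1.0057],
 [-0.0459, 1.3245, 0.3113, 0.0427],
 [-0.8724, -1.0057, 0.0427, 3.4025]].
sigma(A) ≈ {-2, 1, 3, 6}

A is real symmetric, so its spectrum consists of real eigenvalues. Expanding the characteristic polynomial of the displayed matrix gives
  det(λ I - A) = p(λ) = λ^4 + (-8)λ^3 + (7)λ^2 + (36)λ + (-36).
Solving p(λ) = 0 yields eigenvalues ≈ -2, 1, 3, 6. (A is shown rounded to 4 decimals, so these recover the underlying integer eigenvalues to within that precision.)
Verification: the trace of A = 8 equals the sum of eigenvalues 8, and det(A) ≈ -36.0003 matches the eigenvalue product -36.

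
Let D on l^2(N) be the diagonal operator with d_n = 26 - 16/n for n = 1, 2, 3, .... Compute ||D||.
||D|| = 26

For a diagonal operator on l^2 with entries d_n, ||D|| = sup_n |d_n|. Here d_1 = 10, d_2 = 18, ..., and d_n = 26 - 16/n increases monotonically toward 26. All terms lie in [10, 26), so |d_n| = d_n and the supremum is the limit 26, which is not attained by any individual d_n. Hence ||D|| = 26.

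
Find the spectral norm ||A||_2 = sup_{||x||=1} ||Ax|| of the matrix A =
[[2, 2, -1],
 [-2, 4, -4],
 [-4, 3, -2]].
||A||_2 ≈ 7.8365 (= sqrt(largest eigenvalue of A^T A))

||A||_2 = sigma_max(A) = sqrt(lambda_max(A^T A)). Form the symmetric matrix M = A^T A =
[[24, -16, 14],
 [-16, 29, -24],
 [14, -24, 21]].
Its characteristic polynomial (trace, sum of principal 2x2 minors, determinant of M give the coefficients) is
  p(λ) = det(λ I - M) = λ^3 - 74λ^2 + 781λ - 484.
No integer candidate from the rational root theorem (±divisors of 484) is a root, so the roots are irrational. The cubic discriminant is Δ = 1147291024 > 0, so there are three distinct real roots. p(0) = -484 and p(1) = 224 have opposite signs, so a root lies in (0, 1); Newton's method refines it to λ ≈ 0.6607. p(11) = 484 and p(12) = -40 have opposite signs, so a root lies in (11, 12); Newton's method refines it to λ ≈ 11.9286. p(61) = -1216 and p(62) = 1810 have opposite signs, so a root lies in (61, 62); Newton's method refines it to λ ≈ 61.4107. Check (Vieta): the three roots sum to 74, matching tr M = 74.
So the eigenvalues of A^T A are ≈ 0.6607, 11.9286, 61.4107 (all ≥ 0, as they must be for A^T A). The largest is λ_max ≈ 61.4107, hence ||A||_2 = sqrt(λ_max) ≈ 7.8365.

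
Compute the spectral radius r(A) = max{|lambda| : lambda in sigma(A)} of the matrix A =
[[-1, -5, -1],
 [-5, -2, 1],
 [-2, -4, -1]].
r(A) ≈ 6.4711

The eigenvalues of A are the roots of its characteristic polynomial. With M = A (coefficients from the trace, the sum of principal 2x2 minors, and det A):
  p(λ) = det(λ I - M) = λ^3 + 4λ^2 - 18λ - 13.
No integer candidate from the rational root theorem (±divisors of 13) is a root, so the roots are irrational. The cubic discriminant is Δ = 44125 > 0, so there are three distinct real roots. p(-7) = -34 and p(-6) = 23 have opposite signs, so a root lies in (-7, -6); Newton's method refines it to λ ≈ -6.4711. p(-1) = 8 and p(0) = -13 have opposite signs, so a root lies in (-1, 0); Newton's method refines it to λ ≈ -0.6447. p(3) = -4 and p(4) = 43 have opposite signs, so a root lies in (3, 4); Newton's method refines it to λ ≈ 3.1159. Check (Vieta): the three roots sum to -4, matching tr M = -4.
Thus the eigenvalues (to 4 decimals) are -6.4711 (modulus 6.4711); -0.6447 (modulus 0.6447); 3.1159 (modulus 3.1159). The spectral radius is the largest modulus: r(A) ≈ 6.4711. (Cross-check: r(A) ≤ ||A||_2 ≈ 7.8764; equality holds whenever A is normal, though it can also hold for some non-normal A.)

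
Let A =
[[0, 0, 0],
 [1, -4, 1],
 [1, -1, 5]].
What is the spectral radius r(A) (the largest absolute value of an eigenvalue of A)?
r(A) = (1 + sqrt(77))/2 ≈ 4.8875

The eigenvalues of A are the roots of its characteristic polynomial. With M = A (coefficients from the trace, the sum of principal 2x2 minors, and det A):
  p(λ) = det(λ I - M) = λ^3 - λ^2 - 19λ.
The constant term is 0, so λ = 0 is a root. Dividing out λ leaves p(λ) = λ(λ^2 - λ - 19). For λ^2 - λ - 19 the discriminant is 77. It is nonnegative but not a perfect square, so the roots are real and irrational: λ = (1 ± sqrt(77))/2 ≈ 4.8875, -3.8875.
Thus the eigenvalues (to 4 decimals) are 4.8875 (modulus 4.8875); -3.8875 (modulus 3.8875); 0 (modulus 0). The spectral radius is the largest modulus: r(A) = (1 + sqrt(77))/2 ≈ 4.8875. (Cross-check: r(A) ≤ ||A||_2 ≈ 5.785; equality holds whenever A is normal, though it can also hold for some non-normal A.)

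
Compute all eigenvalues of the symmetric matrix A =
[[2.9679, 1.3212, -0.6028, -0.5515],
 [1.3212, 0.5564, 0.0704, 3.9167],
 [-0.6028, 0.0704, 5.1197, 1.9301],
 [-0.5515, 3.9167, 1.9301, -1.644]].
sigma(A) ≈ {-5, 2, 4, 6}

A is real symmetric, so its spectrum consists of real eigenvalues. Expanding the characteristic polynomial of the displayed matrix gives
  det(λ I - A) = p(λ) = λ^4 + (-7)λ^3 + (-16)λ^2 + (171.9979)λ + (-239.9943).
Solving p(λ) = 0 yields eigenvalues ≈ -5, 2, 4, 6. (A is shown rounded to 4 decimals, so these recover the underlying integer eigenvalues to within that precision.)
Verification: the trace of A = 7 equals the sum of eigenvalues 7, and det(A) ≈ -239.9943 matches the eigenvalue product -240.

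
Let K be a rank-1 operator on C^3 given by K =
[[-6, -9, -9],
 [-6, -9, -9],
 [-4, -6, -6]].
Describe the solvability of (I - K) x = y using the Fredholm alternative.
(I - K) is invertible (det(I - K) = 22 ≠ 0), so for every y in C^3 the equation (I - K) x = y has a unique solution.

K has rank 1, so it is an outer product K = u v^T: every row of K is a multiple of one row vector. Reading off the entries, u = (-3, -3, -2) and v = (2, 3, 3) (row i of K equals u_i·v^T). A rank-one matrix u v^T satisfies K u = u (v·u) and kills the (2)-dimensional subspace v^⊥, so its characteristic polynomial is lambda^2 (lambda - v·u) with v·u = tr K = -21. Hence the eigenvalues of I - K are 1 (multiplicity 2) and 1 - (-21) = 22, so det(I - K) = 22. (Direct check: I - K =
[[7, 9, 9],
 [6, 10, 9],
 [4, 6, 7]]
has determinant 22.) The finite-dimensional Fredholm alternative says: either (I - K) is invertible, or ker(I - K) ≠ {0} and then range(I - K) = ker((I - K)^*)^⊥, with dim ker(I - K) = dim ker((I - K)^*). Since det(I - K) ≠ 0, 1 is not an eigenvalue of K and ker(I - K) = {0}, so we are in the first case: for every y there is a unique x = (I - K)^(-1) y. Explicitly, by the Sherman–Morrison formula, (I - u v^T)^(-1) = I + u v^T/(1 - v·u), i.e. (I - K)^(-1) = I + K/(22).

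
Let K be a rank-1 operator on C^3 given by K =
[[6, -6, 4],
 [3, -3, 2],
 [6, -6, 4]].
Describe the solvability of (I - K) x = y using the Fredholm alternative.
(I - K) is invertible (det(I - K) = -6 ≠ 0), so for every y in C^3 the equation (I - K) x = y has a unique solution.

K has rank 1, so it is an outer product K = u v^T: every row of K is a multiple of one row vector. Reading off the entries, u = (2, 1, 2) and v = (3, -3, 2) (row i of K equals u_i·v^T). A rank-one matrix u v^T satisfies K u = u (v·u) and kills the (2)-dimensional subspace v^⊥, so its characteristic polynomial is lambda^2 (lambda - v·u) with v·u = tr K = 7. Hence the eigenvalues of I - K are 1 (multiplicity 2) and 1 - (7) = -6, so det(I - K) = -6. (Direct check: I - K =
[[-5, 6, -4],
 [-3, 4, -2],
 [-6, 6, -3]]
has determinant -6.) The finite-dimensional Fredholm alternative says: either (I - K) is invertible, or ker(I - K) ≠ {0} and then range(I - K) = ker((I - K)^*)^⊥, with dim ker(I - K) = dim ker((I - K)^*). Since det(I - K) ≠ 0, 1 is not an eigenvalue of K and ker(I - K) = {0}, so we are in the first case: for every y there is a unique x = (I - K)^(-1) y. Explicitly, by the Sherman–Morrison formula, (I - u v^T)^(-1) = I + u v^T/(1 - v·u), i.e. (I - K)^(-1) = I + K/(-6).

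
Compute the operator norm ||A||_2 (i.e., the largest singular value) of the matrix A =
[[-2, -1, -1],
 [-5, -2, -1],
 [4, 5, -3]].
||A||_2 ≈ 8.5141 (= sqrt(largest eigenvalue of A^T A))

||A||_2 = sigma_max(A) = sqrt(lambda_max(A^T A)). Form the symmetric matrix M = A^T A =
[[45, 32, -5],
 [32, 30, -12],
 [-5, -12, 11]].
Its characteristic polynomial (trace, sum of principal 2x2 minors, determinant of M give the coefficients) is
  p(λ) = det(λ I - M) = λ^3 - 86λ^2 + 982λ - 196.
No integer candidate from the rational root theorem (±divisors of 196) is a root, so the roots are irrational. The cubic discriminant is Δ = 3142517152 > 0, so there are three distinct real roots. p(0) = -196 and p(1) = 701 have opposite signs, so a root lies in (0, 1); Newton's method refines it to λ ≈ 0.2032. p(13) = 233 and p(14) = -560 have opposite signs, so a root lies in (13, 14); Newton's method refines it to λ ≈ 13.3061. p(72) = -2068 and p(73) = 2213 have opposite signs, so a root lies in (72, 73); Newton's method refines it to λ ≈ 72.4907. Check (Vieta): the three roots sum to 86, matching tr M = 86.
So the eigenvalues of A^T A are ≈ 0.2032, 13.3061, 72.4907 (all ≥ 0, as they must be for A^T A). The largest is λ_max ≈ 72.4907, hence ||A||_2 = sqrt(λ_max) ≈ 8.5141.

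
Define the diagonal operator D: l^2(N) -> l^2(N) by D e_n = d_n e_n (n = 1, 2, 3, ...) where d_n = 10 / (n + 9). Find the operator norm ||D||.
||D|| = 1 (attained at n = 1)

For D diagonal, ||D|| = sup_n |d_n| = sup_n 10/(n + 9). This is positive and strictly decreasing in n, so the supremum is attained at n = 1: d_1 = 10/(1 + 9) = 1. Hence ||D|| = 1.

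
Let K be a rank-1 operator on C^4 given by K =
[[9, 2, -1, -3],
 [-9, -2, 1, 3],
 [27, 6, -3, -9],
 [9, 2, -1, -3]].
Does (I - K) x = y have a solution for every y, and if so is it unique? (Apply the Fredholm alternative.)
(I - K) is singular (det(I - K) = 0, i.e. 1 ∈ sigma(K)). (I - K) x = y is solvable iff y ⊥ ker((I - K)^*) = span{(9, 2, -1, -3)}, i.e. iff 9y_1 + 2y_2 - y_3 - 3y_4 = 0. When solvable, the solutions are x = y + c·(1, -1, 3, 1), c arbitrary (ker(I - K) = span{(1, -1, 3, 1)}, dimension 1).

K has rank 1, so it is an outer product K = u v^T: every row of K is a multiple of one row vector. Reading off the entries, u = (1, -1, 3, 1) and v = (9, 2, -1, -3) (row i of K equals u_i·v^T). A rank-one matrix u v^T satisfies K u = u (v·u) and kills the (3)-dimensional subspace v^⊥, so its characteristic polynomial is lambda^3 (lambda - v·u) with v·u = tr K = 1. Hence the eigenvalues of I - K are 1 (multiplicity 3) and 1 - (1) = 0, so det(I - K) = 0. (Direct check: I - K =
[[-8, -2, 1, 3],
 [9, 3, -1, -3],
 [-27, -6, 4, 9],
 [-9, -2, 1, 4]]
has determinant 0.) So 1 is an eigenvalue of K and (I - K) is not invertible. The finite-dimensional Fredholm alternative says: either (I - K) is invertible, or ker(I - K) ≠ {0} and then range(I - K) = ker((I - K)^*)^⊥, with dim ker(I - K) = dim ker((I - K)^*). We are in the second case, so we need both kernels. Kernel of I - K: (I - K) u = u - u (v·u) = u - u = 0, so ker(I - K) = span{u} = span{(1, -1, 3, 1)} (it is exactly 1-dimensional because rank(I - K) = 3). Kernel of the adjoint: K is real, so (I - K)^* = I - K^T = I - v u^T, and (I - v u^T) v = v - v (u·v) = 0; hence ker((I - K)^*) = span{v} = span{(9, 2, -1, -3)}. Therefore (I - K) x = y is solvable iff <y, v> = 0, i.e. iff 9y_1 + 2y_2 - y_3 - 3y_4 = 0. When this holds, K y = u (v·y) = 0, so (I - K) y = y and x = y is a particular solution; the full solution set is the line x = y + c·u = y + c·(1, -1, 3, 1), c ∈ C.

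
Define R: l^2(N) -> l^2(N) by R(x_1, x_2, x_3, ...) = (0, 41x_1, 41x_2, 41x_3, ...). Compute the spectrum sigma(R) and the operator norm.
sigma(R) = closed disk {z in C : |z| ≤ 41}; ||R|| = 41

Note R = 41·U where U is the unit right shift (U x)_k = x_{k-1} (with x_0 := 0); so ||R|| = 41||U|| and sigma(R) = 41·sigma(U). ||R x||^2 = sum_{k≥1} |41x_k|^2 = 1681||x||^2, so ||R|| = 41 and sigma(R) ⊂ {|z| ≤ 41}. For any |lambda| < 41, the equation (R - lambda I) x = 0 forces x_1 = 0, then 41x_k = lambda x_{k+1} ⇒ x = 0, so R has no eigenvalues. But (R - lambda I) is not surjective for |lambda| < 41: solving (R - lambda I) x = e_1 would require x_n proportional to (lambda/41)^(-n), which is not in l^2. So every |lambda| < 41 lies in the residual spectrum. The boundary |lambda| = 41 is in the approximate point spectrum (the spectrum is closed). Hence sigma(R) is the closed disk of radius 41.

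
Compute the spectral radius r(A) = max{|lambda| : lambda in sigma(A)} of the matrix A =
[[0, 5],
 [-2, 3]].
r(A) = sqrt(10) ≈ 3.1623

The eigenvalues of A are the roots of its characteristic polynomial. With M = A (coefficients from the trace and determinant):
  p(λ) = det(λ I - M) = λ^2 - 3λ + 10.
For λ^2 - 3λ + 10 the discriminant is -31. It is negative, so the roots are the complex-conjugate pair λ = 3/2 ± (sqrt(31)/2) i ≈ 1.5 ± 2.7839i. For a conjugate pair the product of the roots equals the constant term, so |λ|^2 = 10 and |λ| = sqrt(10) ≈ 3.1623.
Thus the eigenvalues (to 4 decimals) are 1.5 ± 2.7839i (modulus 3.1623). The spectral radius is the largest modulus: r(A) = sqrt(10) ≈ 3.1623. (Cross-check: r(A) ≤ ||A||_2 ≈ 5.9292; equality holds whenever A is normal, though it can also hold for some non-normal A.)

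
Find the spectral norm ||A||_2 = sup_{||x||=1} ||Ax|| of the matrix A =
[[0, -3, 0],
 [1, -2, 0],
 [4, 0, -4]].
||A||_2 ≈ 5.7108 (= sqrt(largest eigenvalue of A^T A))

||A||_2 = sigma_max(A) = sqrt(lambda_max(A^T A)). Form the symmetric matrix M = A^T A =
[[17, -2, -16],
 [-2, 13, 0],
 [-16, 0, 16]].
Its characteristic polynomial (trace, sum of principal 2x2 minors, determinant of M give the coefficients) is
  p(λ) = det(λ I - M) = λ^3 - 46λ^2 + 441λ - 144.
No integer candidate from the rational root theorem (±divisors of 144) is a root, so the roots are irrational. The cubic discriminant is Δ = 64413216 > 0, so there are three distinct real roots. p(0) = -144 and p(1) = 252 have opposite signs, so a root lies in (0, 1); Newton's method refines it to λ ≈ 0.3384. p(13) = 12 and p(14) = -242 have opposite signs, so a root lies in (13, 14); Newton's method refines it to λ ≈ 13.0483. p(32) = -368 and p(33) = 252 have opposite signs, so a root lies in (32, 33); Newton's method refines it to λ ≈ 32.6133. Check (Vieta): the three roots sum to 46, matching tr M = 46.
So the eigenvalues of A^T A are ≈ 0.3384, 13.0483, 32.6133 (all ≥ 0, as they must be for A^T A). The largest is λ_max ≈ 32.6133, hence ||A||_2 = sqrt(λ_max) ≈ 5.7108.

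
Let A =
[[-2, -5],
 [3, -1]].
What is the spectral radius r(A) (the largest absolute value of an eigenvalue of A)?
r(A) = sqrt(17) ≈ 4.1231

The eigenvalues of A are the roots of its characteristic polynomial. With M = A (coefficients from the trace and determinant):
  p(λ) = det(λ I - M) = λ^2 + 3λ + 17.
For λ^2 + 3λ + 17 the discriminant is -59. It is negative, so the roots are the complex-conjugate pair λ = -3/2 ± (sqrt(59)/2) i ≈ -1.5 ± 3.8406i. For a conjugate pair the product of the roots equals the constant term, so |λ|^2 = 17 and |λ| = sqrt(17) ≈ 4.1231.
Thus the eigenvalues (to 4 decimals) are -1.5 ± 3.8406i (modulus 4.1231). The spectral radius is the largest modulus: r(A) = sqrt(17) ≈ 4.1231. (Cross-check: r(A) ≤ ||A||_2 ≈ 5.39; equality holds whenever A is normal, though it can also hold for some non-normal A.)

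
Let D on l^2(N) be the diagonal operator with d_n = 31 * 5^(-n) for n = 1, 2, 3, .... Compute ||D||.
||D|| = 31/5 (attained at n = 1)

For D diagonal, ||D|| = sup_n |d_n|. The sequence d_n = 31 * 5^(-n) is positive and strictly decreasing (ratio 5^(-1) < 1), so the supremum is d_1 = 31/5. Hence ||D|| = 31/5.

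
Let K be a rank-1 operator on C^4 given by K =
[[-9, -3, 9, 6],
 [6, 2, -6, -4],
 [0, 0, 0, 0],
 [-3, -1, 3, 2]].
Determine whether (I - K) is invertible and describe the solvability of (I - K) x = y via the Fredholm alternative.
(I - K) is invertible (det(I - K) = 6 ≠ 0), so for every y in C^4 the equation (I - K) x = y has a unique solution.

K has rank 1, so it is an outer product K = u v^T: every row of K is a multiple of one row vector. Reading off the entries, u = (3, -2, 0, 1) and v = (-3, -1, 3, 2) (row i of K equals u_i·v^T). A rank-one matrix u v^T satisfies K u = u (v·u) and kills the (3)-dimensional subspace v^⊥, so its characteristic polynomial is lambda^3 (lambda - v·u) with v·u = tr K = -5. Hence the eigenvalues of I - K are 1 (multiplicity 3) and 1 - (-5) = 6, so det(I - K) = 6. (Direct check: I - K =
[[10, 3, -9, -6],
 [-6, -1, 6, 4],
 [0, 0, 1, 0],
 [3, 1, -3, -1]]
has determinant 6.) The finite-dimensional Fredholm alternative says: either (I - K) is invertible, or ker(I - K) ≠ {0} and then range(I - K) = ker((I - K)^*)^⊥, with dim ker(I - K) = dim ker((I - K)^*). Since det(I - K) ≠ 0, 1 is not an eigenvalue of K and ker(I - K) = {0}, so we are in the first case: for every y there is a unique x = (I - K)^(-1) y. Explicitly, by the Sherman–Morrison formula, (I - u v^T)^(-1) = I + u v^T/(1 - v·u), i.e. (I - K)^(-1) = I + K/(6).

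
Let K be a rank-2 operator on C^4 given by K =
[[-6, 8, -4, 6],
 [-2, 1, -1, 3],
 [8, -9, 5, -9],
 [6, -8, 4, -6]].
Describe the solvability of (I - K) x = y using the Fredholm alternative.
(I - K) is invertible (det(I - K) = 39 ≠ 0), so for every y in C^4 the equation (I - K) x = y has a unique solution.

K has rank 2 and factors as K = U V^T = u1 v1^T + u2 v2^T with u1 = (2, 1, -3, -2), v1 = (-2, 1, -1, 3), u2 = (-2, 0, 2, 2), v2 = (1, -3, 1, 0) (multiplying out reproduces the displayed K). The nonzero eigenvalues of U V^T coincide with those of the 2 x 2 matrix G = V^T U = [[v1·u1, v1·u2], [v2·u1, v2·u2]] = [[-6, 8], [-4, 0]], and by the Sylvester determinant identity det(I_4 - U V^T) = det(I_2 - V^T U) = det([[7, -8], [4, 1]]) = (7)(1) - (-8)(4) = 39. (Direct check: I - K =
[[7, -8, 4, -6],
 [2, 0, 1, -3],
 [-8, 9, -4, 9],
 [-6, 8, -4, 7]]
has determinant 39.) The finite-dimensional Fredholm alternative says: either (I - K) is invertible, or ker(I - K) ≠ {0} and then range(I - K) = ker((I - K)^*)^⊥, with dim ker(I - K) = dim ker((I - K)^*). Since det(I - K) ≠ 0, 1 is not an eigenvalue of K and ker(I - K) = {0}, so we are in the first case: for every y there is a unique x = (I - K)^(-1) y. (Explicitly, by the Woodbury identity, (I - U V^T)^(-1) = I + U (I_2 - G)^(-1) V^T.)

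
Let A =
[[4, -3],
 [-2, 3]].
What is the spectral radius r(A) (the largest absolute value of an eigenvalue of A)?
r(A) = 6

The eigenvalues of A are the roots of its characteristic polynomial. With M = A (coefficients from the trace and determinant):
  p(λ) = det(λ I - M) = λ^2 - 7λ + 6.
For λ^2 - 7λ + 6 the discriminant is 25. It is a perfect square (5^2), so the roots are rational: λ = (7 ± 5)/2 = 6, 1.
Thus the eigenvalues (to 4 decimals) are 6 (modulus 6); 1 (modulus 1). The spectral radius is the largest modulus: r(A) = 6. (Cross-check: r(A) ≤ ||A||_2 ≈ 6.085; equality holds whenever A is normal, though it can also hold for some non-normal A.)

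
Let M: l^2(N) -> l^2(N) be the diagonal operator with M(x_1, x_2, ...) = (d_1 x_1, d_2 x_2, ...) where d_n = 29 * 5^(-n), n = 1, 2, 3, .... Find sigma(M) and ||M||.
sigma(M) = {29 * 5^(-n) : n ≥ 1} ∪ {0}; ||M|| = 29/5

A bounded diagonal operator on l^2 with diagonal entries d_n has spectrum equal to the closure of {d_n : n ≥ 1}: every d_n is an eigenvalue (with eigenvector e_n), so {d_n} ⊂ sigma(M); the spectrum is closed, so its closure is too; and for lambda not in the closure, (M - lambda I) has bounded inverse (the diagonal entries 1/(d_n - lambda) are bounded). For our sequence d_n = 29 * 5^(-n), n = 1, 2, 3, ...:
  - {d_n} = {29 * 5^(-n) : n ≥ 1}; the only limit point is 0
  - closure = {29 * 5^(-n) : n ≥ 1} ∪ {0}
For the norm: a diagonal operator has ||M|| = sup_n |d_n|. Here d_n = 29 * 5^(-n) is positive and decreasing, so sup_n |d_n| = d_1 = 29/5. So ||M|| = 29/5.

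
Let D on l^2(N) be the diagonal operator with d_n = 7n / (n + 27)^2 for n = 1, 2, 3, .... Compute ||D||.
||D|| = 7/108 (attained at n = 27)

For D diagonal, ||D|| = sup_n |d_n|. Treat f(x) = 7x / (x + 27)^2 for real x > 0. By the quotient rule, f'(x) = 7(27 - x)/(x + 27)^3, which is positive for x < 27 and negative for x > 27. So f has a unique maximum at x = 27, and since 27 is a positive integer, the supremum over n ≥ 1 is attained at n = 27: d_27 = 7·27/(27 + 27)^2 = 7·27/2916 = 7/108. Hence ||D|| = 7/108.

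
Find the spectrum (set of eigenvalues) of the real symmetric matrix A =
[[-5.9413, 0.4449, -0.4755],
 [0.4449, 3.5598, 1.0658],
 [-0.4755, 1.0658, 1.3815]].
sigma(A) ≈ {-6, 1, 4}

A is real symmetric, so its spectrum consists of real eigenvalues. Expanding the characteristic polynomial of the displayed matrix gives
  det(λ I - A) = p(λ) = λ^3 + (1)λ^2 + (-26)λ + (23.9989).
Solving p(λ) = 0 yields eigenvalues ≈ -6, 1, 4. (A is shown rounded to 4 decimals, so these recover the underlying integer eigenvalues to within that precision.)
Verification: the trace of A = -1 equals the sum of eigenvalues -1, and det(A) ≈ -23.9989 matches the eigenvalue product -24.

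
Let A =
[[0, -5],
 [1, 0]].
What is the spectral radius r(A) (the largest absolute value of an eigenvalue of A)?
r(A) = sqrt(5) ≈ 2.2361

The eigenvalues of A are the roots of its characteristic polynomial. With M = A (coefficients from the trace and determinant):
  p(λ) = det(λ I - M) = λ^2 + 5.
For λ^2 + 5 the discriminant is -20. It is negative, so the roots are the complex-conjugate pair λ = 0 ± (sqrt(20)/2) i ≈ 0 ± 2.2361i. For a conjugate pair the product of the roots equals the constant term, so |λ|^2 = 5 and |λ| = sqrt(5) ≈ 2.2361.
Thus the eigenvalues (to 4 decimals) are 0 ± 2.2361i (modulus 2.2361). The spectral radius is the largest modulus: r(A) = sqrt(5) ≈ 2.2361. (Cross-check: r(A) ≤ ||A||_2 ≈ 5; equality holds whenever A is normal, though it can also hold for some non-normal A.)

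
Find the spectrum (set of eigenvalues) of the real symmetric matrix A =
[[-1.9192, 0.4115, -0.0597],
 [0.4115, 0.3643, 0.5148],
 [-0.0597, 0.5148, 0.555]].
sigma(A) ≈ {-2, 0, 1}

A is real symmetric, so its spectrum consists of real eigenvalues. Expanding the characteristic polynomial of the displayed matrix gives
  det(λ I - A) = p(λ) = λ^3 + (1)λ^2 + (-2)λ + (0).
Solving p(λ) = 0 yields eigenvalues ≈ -2, 0, 1. (A is shown rounded to 4 decimals, so these recover the underlying integer eigenvalues to within that precision.)
Verification: the trace of A = -1 equals the sum of eigenvalues -1, and det(A) ≈ 0.0000 matches the eigenvalue product 0.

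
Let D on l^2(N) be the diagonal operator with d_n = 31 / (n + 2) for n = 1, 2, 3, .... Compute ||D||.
||D|| = 31/3 (attained at n = 1)

For D diagonal, ||D|| = sup_n |d_n| = sup_n 31/(n + 2). This is positive and strictly decreasing in n, so the supremum is attained at n = 1: d_1 = 31/(1 + 2) = 31/3. Hence ||D|| = 31/3.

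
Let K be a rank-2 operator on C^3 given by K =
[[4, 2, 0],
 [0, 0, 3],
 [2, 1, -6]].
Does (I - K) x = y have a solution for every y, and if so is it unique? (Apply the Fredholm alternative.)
(I - K) is invertible (det(I - K) = -24 ≠ 0), so for every y in C^3 the equation (I - K) x = y has a unique solution.

K has rank 2 and factors as K = U V^T = u1 v1^T + u2 v2^T with u1 = (2, 0, 1), v1 = (2, 1, 0), u2 = (0, 1, -2), v2 = (0, 0, 3) (multiplying out reproduces the displayed K). The nonzero eigenvalues of U V^T coincide with those of the 2 x 2 matrix G = V^T U = [[v1·u1, v1·u2], [v2·u1, v2·u2]] = [[4, 1], [3, -6]], and by the Sylvester determinant identity det(I_3 - U V^T) = det(I_2 - V^T U) = det([[-3, -1], [-3, 7]]) = (-3)(7) - (-1)(-3) = -24. (Direct check: I - K =
[[-3, -2, 0],
 [0, 1, -3],
 [-2, -1, 7]]
has determinant -24.) The finite-dimensional Fredholm alternative says: either (I - K) is invertible, or ker(I - K) ≠ {0} and then range(I - K) = ker((I - K)^*)^⊥, with dim ker(I - K) = dim ker((I - K)^*). Since det(I - K) ≠ 0, 1 is not an eigenvalue of K and ker(I - K) = {0}, so we are in the first case: for every y there is a unique x = (I - K)^(-1) y. (Explicitly, by the Woodbury identity, (I - U V^T)^(-1) = I + U (I_2 - G)^(-1) V^T.)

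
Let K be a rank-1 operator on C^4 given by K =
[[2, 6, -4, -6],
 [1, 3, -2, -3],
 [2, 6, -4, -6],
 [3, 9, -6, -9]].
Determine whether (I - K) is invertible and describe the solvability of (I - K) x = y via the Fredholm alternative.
(I - K) is invertible (det(I - K) = 9 ≠ 0), so for every y in C^4 the equation (I - K) x = y has a unique solution.

K has rank 1, so it is an outer product K = u v^T: every row of K is a multiple of one row vector. Reading off the entries, u = (-2, -1, -2, -3) and v = (-1, -3, 2, 3) (row i of K equals u_i·v^T). A rank-one matrix u v^T satisfies K u = u (v·u) and kills the (3)-dimensional subspace v^⊥, so its characteristic polynomial is lambda^3 (lambda - v·u) with v·u = tr K = -8. Hence the eigenvalues of I - K are 1 (multiplicity 3) and 1 - (-8) = 9, so det(I - K) = 9. (Direct check: I - K =
[[-1, -6, 4, 6],
 [-1, -2, 2, 3],
 [-2, -6, 5, 6],
 [-3, -9, 6, 10]]
has determinant 9.) The finite-dimensional Fredholm alternative says: either (I - K) is invertible, or ker(I - K) ≠ {0} and then range(I - K) = ker((I - K)^*)^⊥, with dim ker(I - K) = dim ker((I - K)^*). Since det(I - K) ≠ 0, 1 is not an eigenvalue of K and ker(I - K) = {0}, so we are in the first case: for every y there is a unique x = (I - K)^(-1) y. Explicitly, by the Sherman–Morrison formula, (I - u v^T)^(-1) = I + u v^T/(1 - v·u), i.e. (I - K)^(-1) = I + K/(9).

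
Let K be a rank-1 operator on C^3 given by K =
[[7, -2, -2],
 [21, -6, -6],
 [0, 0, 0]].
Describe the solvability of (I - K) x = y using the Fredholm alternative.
(I - K) is singular (det(I - K) = 0, i.e. 1 ∈ sigma(K)). (I - K) x = y is solvable iff y ⊥ ker((I - K)^*) = span{(7, -2, -2)}, i.e. iff 7y_1 - 2y_2 - 2y_3 = 0. When solvable, the solutions are x = y + c·(1, 3, 0), c arbitrary (ker(I - K) = span{(1, 3, 0)}, dimension 1).

K has rank 1, so it is an outer product K = u v^T: every row of K is a multiple of one row vector. Reading off the entries, u = (1, 3, 0) and v = (7, -2, -2) (row i of K equals u_i·v^T). A rank-one matrix u v^T satisfies K u = u (v·u) and kills the (2)-dimensional subspace v^⊥, so its characteristic polynomial is lambda^2 (lambda - v·u) with v·u = tr K = 1. Hence the eigenvalues of I - K are 1 (multiplicity 2) and 1 - (1) = 0, so det(I - K) = 0. (Direct check: I - K =
[[-6, 2, 2],
 [-21, 7, 6],
 [0, 0, 1]]
has determinant 0.) So 1 is an eigenvalue of K and (I - K) is not invertible. The finite-dimensional Fredholm alternative says: either (I - K) is invertible, or ker(I - K) ≠ {0} and then range(I - K) = ker((I - K)^*)^⊥, with dim ker(I - K) = dim ker((I - K)^*). We are in the second case, so we need both kernels. Kernel of I - K: (I - K) u = u - u (v·u) = u - u = 0, so ker(I - K) = span{u} = span{(1, 3, 0)} (it is exactly 1-dimensional because rank(I - K) = 2). Kernel of the adjoint: K is real, so (I - K)^* = I - K^T = I - v u^T, and (I - v u^T) v = v - v (u·v) = 0; hence ker((I - K)^*) = span{v} = span{(7, -2, -2)}. Therefore (I - K) x = y is solvable iff <y, v> = 0, i.e. iff 7y_1 - 2y_2 - 2y_3 = 0. When this holds, K y = u (v·y) = 0, so (I - K) y = y and x = y is a particular solution; the full solution set is the line x = y + c·u = y + c·(1, 3, 0), c ∈ C.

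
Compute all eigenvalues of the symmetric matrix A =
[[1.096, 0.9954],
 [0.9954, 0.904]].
sigma(A) ≈ {0, 2}

A is real symmetric, so its spectrum consists of real eigenvalues. Expanding the characteristic polynomial of the displayed matrix gives
  det(λ I - A) = p(λ) = λ^2 + (-2)λ + (0).
Solving p(λ) = 0 yields eigenvalues ≈ 0, 2. (A is shown rounded to 4 decimals, so these recover the underlying integer eigenvalues to within that precision.)
Verification: the trace of A = 2 equals the sum of eigenvalues 2, and det(A) ≈ -0.0000 matches the eigenvalue product 0.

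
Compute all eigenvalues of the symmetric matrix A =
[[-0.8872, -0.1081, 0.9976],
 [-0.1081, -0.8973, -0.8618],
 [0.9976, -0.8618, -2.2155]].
sigma(A) ≈ {-3, -1, 0}

A is real symmetric, so its spectrum consists of real eigenvalues. Expanding the characteristic polynomial of the displayed matrix gives
  det(λ I - A) = p(λ) = λ^3 + (4)λ^2 + (3)λ + (0).
Solving p(λ) = 0 yields eigenvalues ≈ -3, -1, 0. (A is shown rounded to 4 decimals, so these recover the underlying integer eigenvalues to within that precision.)
Verification: the trace of A = -4 equals the sum of eigenvalues -4, and det(A) ≈ -0.0000 matches the eigenvalue product 0.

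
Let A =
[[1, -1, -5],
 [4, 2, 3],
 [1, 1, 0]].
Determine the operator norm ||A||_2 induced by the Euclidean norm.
||A||_2 ≈ 6.4449 (= sqrt(largest eigenvalue of A^T A))

||A||_2 = sigma_max(A) = sqrt(lambda_max(A^T A)). Form the symmetric matrix M = A^T A =
[[18, 8, 7],
 [8, 6, 11],
 [7, 11, 34]].
Its characteristic polynomial (trace, sum of principal 2x2 minors, determinant of M give the coefficients) is
  p(λ) = det(λ I - M) = λ^3 - 58λ^2 + 690λ - 256.
No integer candidate from the rational root theorem (±divisors of 256) is a root, so the roots are irrational. The cubic discriminant is Δ = 270412400 > 0, so there are three distinct real roots. p(0) = -256 and p(1) = 377 have opposite signs, so a root lies in (0, 1); Newton's method refines it to λ ≈ 0.3833. p(16) = 32 and p(17) = -375 have opposite signs, so a root lies in (16, 17); Newton's method refines it to λ ≈ 16.0802. p(41) = -543 and p(42) = 500 have opposite signs, so a root lies in (41, 42); Newton's method refines it to λ ≈ 41.5365. Check (Vieta): the three roots sum to 58, matching tr M = 58.
So the eigenvalues of A^T A are ≈ 0.3833, 16.0802, 41.5365 (all ≥ 0, as they must be for A^T A). The largest is λ_max ≈ 41.5365, hence ||A||_2 = sqrt(λ_max) ≈ 6.4449.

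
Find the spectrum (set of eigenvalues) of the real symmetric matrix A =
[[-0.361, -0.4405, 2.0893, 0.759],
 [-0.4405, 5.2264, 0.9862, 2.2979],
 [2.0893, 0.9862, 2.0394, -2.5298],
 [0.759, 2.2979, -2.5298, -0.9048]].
sigma(A) ≈ {-4, 0, 4, 6}

A is real symmetric, so its spectrum consists of real eigenvalues. Expanding the characteristic polynomial of the displayed matrix gives
  det(λ I - A) = p(λ) = λ^4 + (-6)λ^3 + (-16)λ^2 + (96)λ + (-0.0034).
Solving p(λ) = 0 yields eigenvalues ≈ -4, 0, 4, 6. (A is shown rounded to 4 decimals, so these recover the underlying integer eigenvalues to within that precision.)
Verification: the trace of A = 6 equals the sum of eigenvalues 6, and det(A) ≈ -0.0034 matches the eigenvalue product 0.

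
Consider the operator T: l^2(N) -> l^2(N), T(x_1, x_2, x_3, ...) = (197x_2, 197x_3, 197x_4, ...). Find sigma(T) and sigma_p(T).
sigma(T) = closed disk {z in C : |z| ≤ 197}; sigma_p(T) = open disk {z in C : |z| < 197}

Note T = 197·V where V is the unit left shift (V x)_k = x_{k+1}; so sigma(T) = 197·sigma(V) and ||T|| = 197||V||. ||T x||^2 = 38809sum_{k≥2} |x_k|^2 ≤ 38809||x||^2, with equality on {x : x_1 = 0}, so ||T|| = 197. For any lambda with |lambda| < 197, set r = lambda/197 (|r| < 1); the vector x = (1, r, r^2, ...) is in l^2 and satisfies T x = 197(r, r^2, ...) = lambda x, so lambda is an eigenvalue. On the boundary |lambda| = 197 the geometric series diverges, so no l^2 eigenvector exists, but these lambda lie in the approximate point spectrum. Hence sigma(T) is the closed disk of radius 197 and sigma_p(T) is the open disk.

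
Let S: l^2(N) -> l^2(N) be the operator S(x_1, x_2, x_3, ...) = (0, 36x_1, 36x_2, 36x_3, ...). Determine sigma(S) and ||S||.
sigma(S) = closed disk {z in C : |z| ≤ 36}; ||S|| = 36

Note S = 36·U where U is the unit right shift (U x)_k = x_{k-1} (with x_0 := 0); so ||S|| = 36||U|| and sigma(S) = 36·sigma(U). ||S x||^2 = sum_{k≥1} |36x_k|^2 = 1296||x||^2, so ||S|| = 36 and sigma(S) ⊂ {|z| ≤ 36}. For any |lambda| < 36, the equation (S - lambda I) x = 0 forces x_1 = 0, then 36x_k = lambda x_{k+1} ⇒ x = 0, so S has no eigenvalues. But (S - lambda I) is not surjective for |lambda| < 36: solving (S - lambda I) x = e_1 would require x_n proportional to (lambda/36)^(-n), which is not in l^2. So every |lambda| < 36 lies in the residual spectrum. The boundary |lambda| = 36 is in the approximate point spectrum (the spectrum is closed). Hence sigma(S) is the closed disk of radius 36.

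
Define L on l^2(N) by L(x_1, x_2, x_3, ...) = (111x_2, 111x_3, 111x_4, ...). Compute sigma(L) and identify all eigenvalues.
sigma(L) = closed disk {z in C : |z| ≤ 111}; sigma_p(L) = open disk {z in C : |z| < 111}

Note L = 111·V where V is the unit left shift (V x)_k = x_{k+1}; so sigma(L) = 111·sigma(V) and ||L|| = 111||V||. ||L x||^2 = 12321sum_{k≥2} |x_k|^2 ≤ 12321||x||^2, with equality on {x : x_1 = 0}, so ||L|| = 111. For any lambda with |lambda| < 111, set r = lambda/111 (|r| < 1); the vector x = (1, r, r^2, ...) is in l^2 and satisfies L x = 111(r, r^2, ...) = lambda x, so lambda is an eigenvalue. On the boundary |lambda| = 111 the geometric series diverges, so no l^2 eigenvector exists, but these lambda lie in the approximate point spectrum. Hence sigma(L) is the closed disk of radius 111 and sigma_p(L) is the open disk.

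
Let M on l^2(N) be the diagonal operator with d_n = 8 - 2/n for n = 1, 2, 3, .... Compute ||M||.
||M|| = 8

For a diagonal operator on l^2 with entries d_n, ||M|| = sup_n |d_n|. Here d_1 = 6, d_2 = 7, ..., and d_n = 8 - 2/n increases monotonically toward 8. All terms lie in [6, 8), so |d_n| = d_n and the supremum is the limit 8, which is not attained by any individual d_n. Hence ||M|| = 8.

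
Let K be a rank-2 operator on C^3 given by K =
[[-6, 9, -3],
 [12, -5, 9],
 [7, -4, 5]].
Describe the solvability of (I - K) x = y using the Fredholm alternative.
(I - K) is invertible (det(I - K) = -69 ≠ 0), so for every y in C^3 the equation (I - K) x = y has a unique solution.

K has rank 2 and factors as K = U V^T = u1 v1^T + u2 v2^T with u1 = (0, 2, 1), v1 = (3, 2, 3), u2 = (-3, 3, 2), v2 = (2, -3, 1) (multiplying out reproduces the displayed K). The nonzero eigenvalues of U V^T coincide with those of the 2 x 2 matrix G = V^T U = [[v1·u1, v1·u2], [v2·u1, v2·u2]] = [[7, 3], [-5, -13]], and by the Sylvester determinant identity det(I_3 - U V^T) = det(I_2 - V^T U) = det([[-6, -3], [5, 14]]) = (-6)(14) - (-3)(5) = -69. (Direct check: I - K =
[[7, -9, 3],
 [-12, 6, -9],
 [-7, 4, -4]]
has determinant -69.) The finite-dimensional Fredholm alternative says: either (I - K) is invertible, or ker(I - K) ≠ {0} and then range(I - K) = ker((I - K)^*)^⊥, with dim ker(I - K) = dim ker((I - K)^*). Since det(I - K) ≠ 0, 1 is not an eigenvalue of K and ker(I - K) = {0}, so we are in the first case: for every y there is a unique x = (I - K)^(-1) y. (Explicitly, by the Woodbury identity, (I - U V^T)^(-1) = I + U (I_2 - G)^(-1) V^T.)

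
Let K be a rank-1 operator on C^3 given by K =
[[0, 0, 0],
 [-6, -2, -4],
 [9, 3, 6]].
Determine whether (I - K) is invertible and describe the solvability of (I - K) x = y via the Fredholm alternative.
(I - K) is invertible (det(I - K) = -3 ≠ 0), so for every y in C^3 the equation (I - K) x = y has a unique solution.

K has rank 1, so it is an outer product K = u v^T: every row of K is a multiple of one row vector. Reading off the entries, u = (0, -2, 3) and v = (3, 1, 2) (row i of K equals u_i·v^T). A rank-one matrix u v^T satisfies K u = u (v·u) and kills the (2)-dimensional subspace v^⊥, so its characteristic polynomial is lambda^2 (lambda - v·u) with v·u = tr K = 4. Hence the eigenvalues of I - K are 1 (multiplicity 2) and 1 - (4) = -3, so det(I - K) = -3. (Direct check: I - K =
[[1, 0, 0],
 [6, 3, 4],
 [-9, -3, -5]]
has determinant -3.) The finite-dimensional Fredholm alternative says: either (I - K) is invertible, or ker(I - K) ≠ {0} and then range(I - K) = ker((I - K)^*)^⊥, with dim ker(I - K) = dim ker((I - K)^*). Since det(I - K) ≠ 0, 1 is not an eigenvalue of K and ker(I - K) = {0}, so we are in the first case: for every y there is a unique x = (I - K)^(-1) y. Explicitly, by the Sherman–Morrison formula, (I - u v^T)^(-1) = I + u v^T/(1 - v·u), i.e. (I - K)^(-1) = I + K/(-3).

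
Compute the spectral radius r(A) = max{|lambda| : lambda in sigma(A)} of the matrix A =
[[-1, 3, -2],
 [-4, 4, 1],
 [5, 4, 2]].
r(A) ≈ 5.1504

The eigenvalues of A are the roots of its characteristic polynomial. With M = A (coefficients from the trace, the sum of principal 2x2 minors, and det A):
  p(λ) = det(λ I - M) = λ^3 - 5λ^2 + 20λ - 107.
No integer candidate from the rational root theorem (±divisors of 107) is a root, so the roots are irrational. The cubic discriminant is Δ = -192023 < 0, so there is one real root and a complex-conjugate pair. p(5) = -7 and p(6) = 49 have opposite signs, so a root lies in (5, 6); Newton's method refines it to λ ≈ 5.1504. Dividing out (λ - (5.1504)) leaves approximately λ^2 + 0.1504λ + 20.7749. For λ^2 + 0.1504λ + 20.7749 the discriminant is -83.0769. It is negative, so the remaining roots are the complex-conjugate pair λ ≈ -0.0752 ± 4.5573i. Their product equals the constant term, so |λ|^2 ≈ 20.7749 and |λ| ≈ 4.5579.
Thus the eigenvalues (to 4 decimals) are 5.1504 (modulus 5.1504); -0.0752 ± 4.5573i (modulus 4.5579). The spectral radius is the largest modulus: r(A) ≈ 5.1504. (Cross-check: r(A) ≤ ||A||_2 ≈ 6.7349; equality holds whenever A is normal, though it can also hold for some non-normal A.)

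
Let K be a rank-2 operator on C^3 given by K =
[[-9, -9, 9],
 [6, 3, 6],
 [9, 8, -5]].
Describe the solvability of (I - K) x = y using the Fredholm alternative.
(I - K) is invertible (det(I - K) = -60 ≠ 0), so for every y in C^3 the equation (I - K) x = y has a unique solution.

K has rank 2 and factors as K = U V^T = u1 v1^T + u2 v2^T with u1 = (0, 3, 1), v1 = (3, 2, 1), u2 = (-3, -1, 2), v2 = (3, 3, -3) (multiplying out reproduces the displayed K). The nonzero eigenvalues of U V^T coincide with those of the 2 x 2 matrix G = V^T U = [[v1·u1, v1·u2], [v2·u1, v2·u2]] = [[7, -9], [6, -18]], and by the Sylvester determinant identity det(I_3 - U V^T) = det(I_2 - V^T U) = det([[-6, 9], [-6, 19]]) = (-6)(19) - (9)(-6) = -60. (Direct check: I - K =
[[10, 9, -9],
 [-6, -2, -6],
 [-9, -8, 6]]
has determinant -60.) The finite-dimensional Fredholm alternative says: either (I - K) is invertible, or ker(I - K) ≠ {0} and then range(I - K) = ker((I - K)^*)^⊥, with dim ker(I - K) = dim ker((I - K)^*). Since det(I - K) ≠ 0, 1 is not an eigenvalue of K and ker(I - K) = {0}, so we are in the first case: for every y there is a unique x = (I - K)^(-1) y. (Explicitly, by the Woodbury identity, (I - U V^T)^(-1) = I + U (I_2 - G)^(-1) V^T.)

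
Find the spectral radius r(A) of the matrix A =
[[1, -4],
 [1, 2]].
r(A) = sqrt(6) ≈ 2.4495

The eigenvalues of A are the roots of its characteristic polynomial. With M = A (coefficients from the trace and determinant):
  p(λ) = det(λ I - M) = λ^2 - 3λ + 6.
For λ^2 - 3λ + 6 the discriminant is -15. It is negative, so the roots are the complex-conjugate pair λ = 3/2 ± (sqrt(15)/2) i ≈ 1.5 ± 1.9365i. For a conjugate pair the product of the roots equals the constant term, so |λ|^2 = 6 and |λ| = sqrt(6) ≈ 2.4495.
Thus the eigenvalues (to 4 decimals) are 1.5 ± 1.9365i (modulus 2.4495). The spectral radius is the largest modulus: r(A) = sqrt(6) ≈ 2.4495. (Cross-check: r(A) ≤ ||A||_2 ≈ 4.4966; equality holds whenever A is normal, though it can also hold for some non-normal A.)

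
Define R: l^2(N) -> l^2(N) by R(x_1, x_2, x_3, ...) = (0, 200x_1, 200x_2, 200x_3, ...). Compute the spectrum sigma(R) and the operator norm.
sigma(R) = closed disk {z in C : |z| ≤ 200}; ||R|| = 200

Note R = 200·U where U is the unit right shift (U x)_k = x_{k-1} (with x_0 := 0); so ||R|| = 200||U|| and sigma(R) = 200·sigma(U). ||R x||^2 = sum_{k≥1} |200x_k|^2 = 40000||x||^2, so ||R|| = 200 and sigma(R) ⊂ {|z| ≤ 200}. For any |lambda| < 200, the equation (R - lambda I) x = 0 forces x_1 = 0, then 200x_k = lambda x_{k+1} ⇒ x = 0, so R has no eigenvalues. But (R - lambda I) is not surjective for |lambda| < 200: solving (R - lambda I) x = e_1 would require x_n proportional to (lambda/200)^(-n), which is not in l^2. So every |lambda| < 200 lies in the residual spectrum. The boundary |lambda| = 200 is in the approximate point spectrum (the spectrum is closed). Hence sigma(R) is the closed disk of radius 200.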